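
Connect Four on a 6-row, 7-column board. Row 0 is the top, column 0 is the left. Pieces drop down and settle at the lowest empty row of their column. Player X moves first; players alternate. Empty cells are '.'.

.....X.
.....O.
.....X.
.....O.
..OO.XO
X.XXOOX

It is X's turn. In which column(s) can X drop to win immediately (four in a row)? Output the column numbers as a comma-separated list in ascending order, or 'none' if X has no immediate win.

col 0: drop X → no win
col 1: drop X → WIN!
col 2: drop X → no win
col 3: drop X → no win
col 4: drop X → no win
col 6: drop X → no win

Answer: 1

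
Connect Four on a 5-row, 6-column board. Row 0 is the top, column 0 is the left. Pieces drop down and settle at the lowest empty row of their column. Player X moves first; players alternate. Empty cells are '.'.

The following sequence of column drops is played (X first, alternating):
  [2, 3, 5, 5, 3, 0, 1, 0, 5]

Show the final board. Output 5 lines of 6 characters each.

Move 1: X drops in col 2, lands at row 4
Move 2: O drops in col 3, lands at row 4
Move 3: X drops in col 5, lands at row 4
Move 4: O drops in col 5, lands at row 3
Move 5: X drops in col 3, lands at row 3
Move 6: O drops in col 0, lands at row 4
Move 7: X drops in col 1, lands at row 4
Move 8: O drops in col 0, lands at row 3
Move 9: X drops in col 5, lands at row 2

Answer: ......
......
.....X
O..X.O
OXXO.X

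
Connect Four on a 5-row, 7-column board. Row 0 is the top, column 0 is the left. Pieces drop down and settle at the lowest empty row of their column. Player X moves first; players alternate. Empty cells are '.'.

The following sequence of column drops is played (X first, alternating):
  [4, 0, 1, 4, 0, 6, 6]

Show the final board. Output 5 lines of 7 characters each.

Move 1: X drops in col 4, lands at row 4
Move 2: O drops in col 0, lands at row 4
Move 3: X drops in col 1, lands at row 4
Move 4: O drops in col 4, lands at row 3
Move 5: X drops in col 0, lands at row 3
Move 6: O drops in col 6, lands at row 4
Move 7: X drops in col 6, lands at row 3

Answer: .......
.......
.......
X...O.X
OX..X.O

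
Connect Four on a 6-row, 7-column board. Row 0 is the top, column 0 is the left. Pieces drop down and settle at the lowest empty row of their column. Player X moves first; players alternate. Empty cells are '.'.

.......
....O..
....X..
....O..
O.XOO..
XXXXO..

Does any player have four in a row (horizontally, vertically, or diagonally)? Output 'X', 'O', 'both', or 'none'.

X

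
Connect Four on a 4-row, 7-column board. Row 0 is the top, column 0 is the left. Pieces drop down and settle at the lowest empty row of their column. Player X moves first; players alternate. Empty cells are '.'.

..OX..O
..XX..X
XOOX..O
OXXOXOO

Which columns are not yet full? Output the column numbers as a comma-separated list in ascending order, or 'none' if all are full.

Answer: 0,1,4,5

Derivation:
col 0: top cell = '.' → open
col 1: top cell = '.' → open
col 2: top cell = 'O' → FULL
col 3: top cell = 'X' → FULL
col 4: top cell = '.' → open
col 5: top cell = '.' → open
col 6: top cell = 'O' → FULL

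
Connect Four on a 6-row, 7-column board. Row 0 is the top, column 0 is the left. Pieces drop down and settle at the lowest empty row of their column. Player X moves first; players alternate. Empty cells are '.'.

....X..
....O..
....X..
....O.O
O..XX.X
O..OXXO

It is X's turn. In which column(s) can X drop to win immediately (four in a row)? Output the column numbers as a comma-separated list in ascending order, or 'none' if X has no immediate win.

Answer: 5

Derivation:
col 0: drop X → no win
col 1: drop X → no win
col 2: drop X → no win
col 3: drop X → no win
col 5: drop X → WIN!
col 6: drop X → no win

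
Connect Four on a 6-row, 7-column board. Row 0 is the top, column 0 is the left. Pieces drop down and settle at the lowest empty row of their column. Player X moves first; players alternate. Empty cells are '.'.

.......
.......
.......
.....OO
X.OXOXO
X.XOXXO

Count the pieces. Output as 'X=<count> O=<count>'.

X=7 O=7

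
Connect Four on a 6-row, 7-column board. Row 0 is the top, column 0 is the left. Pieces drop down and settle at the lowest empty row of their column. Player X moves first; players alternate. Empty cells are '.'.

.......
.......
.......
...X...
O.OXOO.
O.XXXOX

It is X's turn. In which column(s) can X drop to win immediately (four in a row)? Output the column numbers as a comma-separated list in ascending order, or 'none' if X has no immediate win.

col 0: drop X → no win
col 1: drop X → WIN!
col 2: drop X → no win
col 3: drop X → WIN!
col 4: drop X → no win
col 5: drop X → no win
col 6: drop X → no win

Answer: 1,3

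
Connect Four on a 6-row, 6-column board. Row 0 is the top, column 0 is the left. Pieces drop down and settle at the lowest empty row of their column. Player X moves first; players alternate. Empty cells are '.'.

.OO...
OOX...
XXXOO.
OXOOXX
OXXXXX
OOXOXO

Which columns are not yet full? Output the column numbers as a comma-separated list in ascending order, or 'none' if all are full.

col 0: top cell = '.' → open
col 1: top cell = 'O' → FULL
col 2: top cell = 'O' → FULL
col 3: top cell = '.' → open
col 4: top cell = '.' → open
col 5: top cell = '.' → open

Answer: 0,3,4,5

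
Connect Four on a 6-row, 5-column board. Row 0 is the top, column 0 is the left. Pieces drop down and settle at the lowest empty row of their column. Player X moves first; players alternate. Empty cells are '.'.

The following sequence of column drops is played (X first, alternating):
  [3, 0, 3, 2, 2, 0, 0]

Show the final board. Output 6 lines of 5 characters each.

Answer: .....
.....
.....
X....
O.XX.
O.OX.

Derivation:
Move 1: X drops in col 3, lands at row 5
Move 2: O drops in col 0, lands at row 5
Move 3: X drops in col 3, lands at row 4
Move 4: O drops in col 2, lands at row 5
Move 5: X drops in col 2, lands at row 4
Move 6: O drops in col 0, lands at row 4
Move 7: X drops in col 0, lands at row 3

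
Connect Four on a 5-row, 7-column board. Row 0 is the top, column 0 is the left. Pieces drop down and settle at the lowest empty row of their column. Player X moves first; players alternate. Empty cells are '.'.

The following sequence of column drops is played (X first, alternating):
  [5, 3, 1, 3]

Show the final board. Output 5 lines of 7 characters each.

Move 1: X drops in col 5, lands at row 4
Move 2: O drops in col 3, lands at row 4
Move 3: X drops in col 1, lands at row 4
Move 4: O drops in col 3, lands at row 3

Answer: .......
.......
.......
...O...
.X.O.X.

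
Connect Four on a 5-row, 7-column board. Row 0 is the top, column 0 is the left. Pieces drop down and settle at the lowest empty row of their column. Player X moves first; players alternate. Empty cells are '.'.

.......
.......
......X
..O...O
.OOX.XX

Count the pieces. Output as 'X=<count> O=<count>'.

X=4 O=4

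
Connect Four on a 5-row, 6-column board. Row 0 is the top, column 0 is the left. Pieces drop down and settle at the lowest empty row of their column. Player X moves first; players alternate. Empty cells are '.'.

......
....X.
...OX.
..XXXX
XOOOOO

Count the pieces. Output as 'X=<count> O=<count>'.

X=7 O=6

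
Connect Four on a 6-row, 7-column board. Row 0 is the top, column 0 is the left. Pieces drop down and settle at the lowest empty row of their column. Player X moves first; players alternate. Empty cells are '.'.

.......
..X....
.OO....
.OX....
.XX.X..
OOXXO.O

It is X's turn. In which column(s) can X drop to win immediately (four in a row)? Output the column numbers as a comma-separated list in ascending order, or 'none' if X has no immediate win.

col 0: drop X → no win
col 1: drop X → no win
col 2: drop X → no win
col 3: drop X → WIN!
col 4: drop X → no win
col 5: drop X → no win
col 6: drop X → no win

Answer: 3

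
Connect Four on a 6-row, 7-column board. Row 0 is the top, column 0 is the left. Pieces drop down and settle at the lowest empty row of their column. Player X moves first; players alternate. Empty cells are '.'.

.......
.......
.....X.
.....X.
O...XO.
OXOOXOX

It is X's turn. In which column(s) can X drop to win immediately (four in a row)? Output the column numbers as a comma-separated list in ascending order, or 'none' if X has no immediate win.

col 0: drop X → no win
col 1: drop X → no win
col 2: drop X → no win
col 3: drop X → no win
col 4: drop X → no win
col 5: drop X → no win
col 6: drop X → no win

Answer: none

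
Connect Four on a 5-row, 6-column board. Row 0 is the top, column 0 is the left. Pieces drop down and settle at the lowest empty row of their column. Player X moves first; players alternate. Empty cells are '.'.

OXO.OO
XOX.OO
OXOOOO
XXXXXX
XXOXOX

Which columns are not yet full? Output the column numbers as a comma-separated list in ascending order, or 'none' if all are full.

Answer: 3

Derivation:
col 0: top cell = 'O' → FULL
col 1: top cell = 'X' → FULL
col 2: top cell = 'O' → FULL
col 3: top cell = '.' → open
col 4: top cell = 'O' → FULL
col 5: top cell = 'O' → FULL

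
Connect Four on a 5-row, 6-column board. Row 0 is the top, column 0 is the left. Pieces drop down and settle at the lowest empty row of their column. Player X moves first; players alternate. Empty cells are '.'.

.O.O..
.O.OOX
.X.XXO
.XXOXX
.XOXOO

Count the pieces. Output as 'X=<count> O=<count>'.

X=10 O=10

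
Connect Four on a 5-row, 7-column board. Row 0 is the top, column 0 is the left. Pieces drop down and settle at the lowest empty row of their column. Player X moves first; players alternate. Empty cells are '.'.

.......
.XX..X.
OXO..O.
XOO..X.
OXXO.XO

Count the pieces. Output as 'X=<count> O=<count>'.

X=9 O=8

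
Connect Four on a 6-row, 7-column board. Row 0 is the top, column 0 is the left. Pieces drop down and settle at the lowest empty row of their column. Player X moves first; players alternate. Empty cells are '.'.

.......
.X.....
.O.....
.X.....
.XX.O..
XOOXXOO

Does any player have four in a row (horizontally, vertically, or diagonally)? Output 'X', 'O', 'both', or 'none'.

none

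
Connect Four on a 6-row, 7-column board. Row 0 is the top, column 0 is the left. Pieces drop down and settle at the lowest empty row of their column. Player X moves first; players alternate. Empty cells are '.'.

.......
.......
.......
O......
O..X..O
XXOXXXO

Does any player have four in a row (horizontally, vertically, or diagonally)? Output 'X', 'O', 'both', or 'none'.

none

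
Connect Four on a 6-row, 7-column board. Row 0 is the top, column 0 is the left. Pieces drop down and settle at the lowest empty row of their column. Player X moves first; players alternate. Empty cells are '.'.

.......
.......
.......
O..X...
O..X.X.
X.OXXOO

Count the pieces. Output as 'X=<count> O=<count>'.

X=6 O=5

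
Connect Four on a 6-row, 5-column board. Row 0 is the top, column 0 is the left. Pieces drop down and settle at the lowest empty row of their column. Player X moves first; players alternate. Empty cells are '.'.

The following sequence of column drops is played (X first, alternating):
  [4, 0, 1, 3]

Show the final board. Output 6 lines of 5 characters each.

Answer: .....
.....
.....
.....
.....
OX.OX

Derivation:
Move 1: X drops in col 4, lands at row 5
Move 2: O drops in col 0, lands at row 5
Move 3: X drops in col 1, lands at row 5
Move 4: O drops in col 3, lands at row 5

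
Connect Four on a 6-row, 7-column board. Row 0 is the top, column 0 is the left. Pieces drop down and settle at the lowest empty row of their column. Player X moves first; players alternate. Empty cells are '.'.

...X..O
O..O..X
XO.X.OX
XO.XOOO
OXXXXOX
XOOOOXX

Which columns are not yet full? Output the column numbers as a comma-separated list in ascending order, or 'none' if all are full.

Answer: 0,1,2,4,5

Derivation:
col 0: top cell = '.' → open
col 1: top cell = '.' → open
col 2: top cell = '.' → open
col 3: top cell = 'X' → FULL
col 4: top cell = '.' → open
col 5: top cell = '.' → open
col 6: top cell = 'O' → FULL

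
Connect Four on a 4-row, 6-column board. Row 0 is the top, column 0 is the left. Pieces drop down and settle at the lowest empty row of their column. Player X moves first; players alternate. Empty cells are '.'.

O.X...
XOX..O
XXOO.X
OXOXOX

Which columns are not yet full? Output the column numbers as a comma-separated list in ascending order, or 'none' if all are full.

Answer: 1,3,4,5

Derivation:
col 0: top cell = 'O' → FULL
col 1: top cell = '.' → open
col 2: top cell = 'X' → FULL
col 3: top cell = '.' → open
col 4: top cell = '.' → open
col 5: top cell = '.' → open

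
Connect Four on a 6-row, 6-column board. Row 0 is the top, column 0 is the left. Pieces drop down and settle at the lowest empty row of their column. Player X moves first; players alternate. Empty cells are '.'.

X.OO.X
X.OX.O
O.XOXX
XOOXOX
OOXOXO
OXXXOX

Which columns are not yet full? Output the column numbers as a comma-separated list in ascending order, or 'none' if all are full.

col 0: top cell = 'X' → FULL
col 1: top cell = '.' → open
col 2: top cell = 'O' → FULL
col 3: top cell = 'O' → FULL
col 4: top cell = '.' → open
col 5: top cell = 'X' → FULL

Answer: 1,4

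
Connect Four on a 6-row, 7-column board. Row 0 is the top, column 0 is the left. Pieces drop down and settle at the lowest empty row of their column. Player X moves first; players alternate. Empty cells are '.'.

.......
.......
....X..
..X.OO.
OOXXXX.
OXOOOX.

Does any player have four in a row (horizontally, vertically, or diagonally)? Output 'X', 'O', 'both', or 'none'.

X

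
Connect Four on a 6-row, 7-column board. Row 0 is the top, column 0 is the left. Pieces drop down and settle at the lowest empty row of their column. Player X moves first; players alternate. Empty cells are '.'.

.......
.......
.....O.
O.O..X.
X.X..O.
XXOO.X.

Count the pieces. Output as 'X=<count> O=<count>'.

X=6 O=6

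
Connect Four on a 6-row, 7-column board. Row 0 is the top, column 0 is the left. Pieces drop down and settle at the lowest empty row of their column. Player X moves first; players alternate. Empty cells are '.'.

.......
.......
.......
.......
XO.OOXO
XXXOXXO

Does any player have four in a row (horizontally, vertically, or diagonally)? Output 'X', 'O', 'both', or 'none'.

none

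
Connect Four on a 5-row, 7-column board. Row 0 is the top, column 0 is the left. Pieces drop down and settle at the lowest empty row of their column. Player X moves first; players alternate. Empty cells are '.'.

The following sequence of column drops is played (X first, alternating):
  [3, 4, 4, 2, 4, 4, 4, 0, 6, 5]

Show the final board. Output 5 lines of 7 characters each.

Move 1: X drops in col 3, lands at row 4
Move 2: O drops in col 4, lands at row 4
Move 3: X drops in col 4, lands at row 3
Move 4: O drops in col 2, lands at row 4
Move 5: X drops in col 4, lands at row 2
Move 6: O drops in col 4, lands at row 1
Move 7: X drops in col 4, lands at row 0
Move 8: O drops in col 0, lands at row 4
Move 9: X drops in col 6, lands at row 4
Move 10: O drops in col 5, lands at row 4

Answer: ....X..
....O..
....X..
....X..
O.OXOOX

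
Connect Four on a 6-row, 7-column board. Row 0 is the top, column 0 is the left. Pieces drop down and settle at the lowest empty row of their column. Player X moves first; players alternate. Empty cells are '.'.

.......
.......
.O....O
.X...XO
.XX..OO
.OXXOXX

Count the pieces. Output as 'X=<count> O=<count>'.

X=8 O=7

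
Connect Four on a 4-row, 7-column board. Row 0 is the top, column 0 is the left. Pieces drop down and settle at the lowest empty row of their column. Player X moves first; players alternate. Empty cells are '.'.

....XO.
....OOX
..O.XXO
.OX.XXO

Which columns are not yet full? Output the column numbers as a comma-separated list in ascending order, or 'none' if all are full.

Answer: 0,1,2,3,6

Derivation:
col 0: top cell = '.' → open
col 1: top cell = '.' → open
col 2: top cell = '.' → open
col 3: top cell = '.' → open
col 4: top cell = 'X' → FULL
col 5: top cell = 'O' → FULL
col 6: top cell = '.' → open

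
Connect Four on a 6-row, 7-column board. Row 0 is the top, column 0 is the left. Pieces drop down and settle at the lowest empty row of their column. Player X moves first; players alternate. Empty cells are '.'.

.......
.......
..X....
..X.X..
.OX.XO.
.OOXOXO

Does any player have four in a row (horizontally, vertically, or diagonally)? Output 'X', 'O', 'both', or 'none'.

none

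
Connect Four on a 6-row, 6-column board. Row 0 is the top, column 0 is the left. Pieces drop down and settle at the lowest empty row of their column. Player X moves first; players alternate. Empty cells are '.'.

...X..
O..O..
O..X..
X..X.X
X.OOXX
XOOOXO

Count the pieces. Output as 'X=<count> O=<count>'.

X=10 O=9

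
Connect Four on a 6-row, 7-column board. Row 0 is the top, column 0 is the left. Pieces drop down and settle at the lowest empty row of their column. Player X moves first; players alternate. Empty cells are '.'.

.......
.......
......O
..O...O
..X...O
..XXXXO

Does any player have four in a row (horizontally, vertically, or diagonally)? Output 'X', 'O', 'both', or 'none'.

both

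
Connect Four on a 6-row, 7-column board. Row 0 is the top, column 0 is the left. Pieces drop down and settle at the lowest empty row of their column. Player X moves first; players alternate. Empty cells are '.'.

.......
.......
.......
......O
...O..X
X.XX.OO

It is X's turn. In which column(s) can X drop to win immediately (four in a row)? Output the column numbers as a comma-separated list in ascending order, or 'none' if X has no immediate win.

Answer: 1

Derivation:
col 0: drop X → no win
col 1: drop X → WIN!
col 2: drop X → no win
col 3: drop X → no win
col 4: drop X → no win
col 5: drop X → no win
col 6: drop X → no win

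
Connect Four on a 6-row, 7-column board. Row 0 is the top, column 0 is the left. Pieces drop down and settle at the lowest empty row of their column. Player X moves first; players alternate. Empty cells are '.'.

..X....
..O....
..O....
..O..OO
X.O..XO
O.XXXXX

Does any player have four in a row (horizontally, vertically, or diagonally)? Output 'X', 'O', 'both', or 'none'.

both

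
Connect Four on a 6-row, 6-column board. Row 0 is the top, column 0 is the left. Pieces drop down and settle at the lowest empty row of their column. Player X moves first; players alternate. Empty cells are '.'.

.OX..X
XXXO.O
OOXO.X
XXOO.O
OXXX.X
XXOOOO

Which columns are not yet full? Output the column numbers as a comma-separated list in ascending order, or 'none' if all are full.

col 0: top cell = '.' → open
col 1: top cell = 'O' → FULL
col 2: top cell = 'X' → FULL
col 3: top cell = '.' → open
col 4: top cell = '.' → open
col 5: top cell = 'X' → FULL

Answer: 0,3,4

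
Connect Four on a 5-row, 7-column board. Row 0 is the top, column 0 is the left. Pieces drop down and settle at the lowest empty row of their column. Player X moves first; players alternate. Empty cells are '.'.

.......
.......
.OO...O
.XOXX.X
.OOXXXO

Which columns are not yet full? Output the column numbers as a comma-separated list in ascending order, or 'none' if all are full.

col 0: top cell = '.' → open
col 1: top cell = '.' → open
col 2: top cell = '.' → open
col 3: top cell = '.' → open
col 4: top cell = '.' → open
col 5: top cell = '.' → open
col 6: top cell = '.' → open

Answer: 0,1,2,3,4,5,6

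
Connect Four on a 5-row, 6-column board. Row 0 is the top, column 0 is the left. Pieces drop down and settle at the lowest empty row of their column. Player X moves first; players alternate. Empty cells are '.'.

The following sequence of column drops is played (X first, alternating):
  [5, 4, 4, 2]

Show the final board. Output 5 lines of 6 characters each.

Move 1: X drops in col 5, lands at row 4
Move 2: O drops in col 4, lands at row 4
Move 3: X drops in col 4, lands at row 3
Move 4: O drops in col 2, lands at row 4

Answer: ......
......
......
....X.
..O.OX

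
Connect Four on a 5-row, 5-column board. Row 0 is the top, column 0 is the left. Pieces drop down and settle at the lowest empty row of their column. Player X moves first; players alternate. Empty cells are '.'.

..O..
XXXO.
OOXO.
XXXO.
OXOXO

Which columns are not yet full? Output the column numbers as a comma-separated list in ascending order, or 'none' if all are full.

col 0: top cell = '.' → open
col 1: top cell = '.' → open
col 2: top cell = 'O' → FULL
col 3: top cell = '.' → open
col 4: top cell = '.' → open

Answer: 0,1,3,4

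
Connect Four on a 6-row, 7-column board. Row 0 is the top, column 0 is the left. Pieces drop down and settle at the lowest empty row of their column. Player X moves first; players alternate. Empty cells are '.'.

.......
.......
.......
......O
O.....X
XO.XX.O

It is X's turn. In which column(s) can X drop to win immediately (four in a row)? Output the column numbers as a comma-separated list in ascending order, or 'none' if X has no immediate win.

col 0: drop X → no win
col 1: drop X → no win
col 2: drop X → no win
col 3: drop X → no win
col 4: drop X → no win
col 5: drop X → no win
col 6: drop X → no win

Answer: none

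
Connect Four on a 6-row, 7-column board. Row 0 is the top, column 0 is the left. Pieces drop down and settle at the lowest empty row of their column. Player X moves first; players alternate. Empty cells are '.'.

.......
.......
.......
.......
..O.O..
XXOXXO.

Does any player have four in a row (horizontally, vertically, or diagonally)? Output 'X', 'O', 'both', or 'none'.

none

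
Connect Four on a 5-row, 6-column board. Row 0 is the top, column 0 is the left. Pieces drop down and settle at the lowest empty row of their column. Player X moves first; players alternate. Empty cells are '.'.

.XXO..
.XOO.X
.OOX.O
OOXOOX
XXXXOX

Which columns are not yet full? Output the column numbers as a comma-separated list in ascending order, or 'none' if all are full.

col 0: top cell = '.' → open
col 1: top cell = 'X' → FULL
col 2: top cell = 'X' → FULL
col 3: top cell = 'O' → FULL
col 4: top cell = '.' → open
col 5: top cell = '.' → open

Answer: 0,4,5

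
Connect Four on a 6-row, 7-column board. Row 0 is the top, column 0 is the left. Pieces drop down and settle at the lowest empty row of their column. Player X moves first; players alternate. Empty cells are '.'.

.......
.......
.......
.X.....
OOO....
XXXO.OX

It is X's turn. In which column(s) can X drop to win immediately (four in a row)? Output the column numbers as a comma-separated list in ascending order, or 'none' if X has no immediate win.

Answer: none

Derivation:
col 0: drop X → no win
col 1: drop X → no win
col 2: drop X → no win
col 3: drop X → no win
col 4: drop X → no win
col 5: drop X → no win
col 6: drop X → no win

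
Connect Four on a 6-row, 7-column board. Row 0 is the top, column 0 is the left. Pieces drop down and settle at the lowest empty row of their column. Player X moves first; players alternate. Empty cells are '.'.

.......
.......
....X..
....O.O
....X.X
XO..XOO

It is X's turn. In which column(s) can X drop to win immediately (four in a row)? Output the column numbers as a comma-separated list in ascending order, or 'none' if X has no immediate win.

col 0: drop X → no win
col 1: drop X → no win
col 2: drop X → no win
col 3: drop X → no win
col 4: drop X → no win
col 5: drop X → no win
col 6: drop X → no win

Answer: none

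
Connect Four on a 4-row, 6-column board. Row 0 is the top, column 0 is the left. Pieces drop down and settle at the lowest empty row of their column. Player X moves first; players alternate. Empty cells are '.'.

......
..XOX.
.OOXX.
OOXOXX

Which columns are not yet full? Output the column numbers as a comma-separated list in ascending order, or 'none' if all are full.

Answer: 0,1,2,3,4,5

Derivation:
col 0: top cell = '.' → open
col 1: top cell = '.' → open
col 2: top cell = '.' → open
col 3: top cell = '.' → open
col 4: top cell = '.' → open
col 5: top cell = '.' → open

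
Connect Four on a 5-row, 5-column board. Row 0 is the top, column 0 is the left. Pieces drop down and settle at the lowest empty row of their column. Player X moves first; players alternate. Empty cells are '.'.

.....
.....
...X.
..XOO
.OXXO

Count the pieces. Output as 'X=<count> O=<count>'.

X=4 O=4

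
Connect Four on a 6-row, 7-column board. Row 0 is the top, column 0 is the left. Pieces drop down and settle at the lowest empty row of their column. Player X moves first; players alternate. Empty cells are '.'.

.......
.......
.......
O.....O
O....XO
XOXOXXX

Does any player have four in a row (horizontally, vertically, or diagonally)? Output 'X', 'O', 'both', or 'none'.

none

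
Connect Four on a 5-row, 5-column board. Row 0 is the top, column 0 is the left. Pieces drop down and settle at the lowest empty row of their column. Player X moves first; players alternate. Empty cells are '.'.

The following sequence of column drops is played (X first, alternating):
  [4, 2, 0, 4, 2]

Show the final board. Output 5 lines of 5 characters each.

Move 1: X drops in col 4, lands at row 4
Move 2: O drops in col 2, lands at row 4
Move 3: X drops in col 0, lands at row 4
Move 4: O drops in col 4, lands at row 3
Move 5: X drops in col 2, lands at row 3

Answer: .....
.....
.....
..X.O
X.O.X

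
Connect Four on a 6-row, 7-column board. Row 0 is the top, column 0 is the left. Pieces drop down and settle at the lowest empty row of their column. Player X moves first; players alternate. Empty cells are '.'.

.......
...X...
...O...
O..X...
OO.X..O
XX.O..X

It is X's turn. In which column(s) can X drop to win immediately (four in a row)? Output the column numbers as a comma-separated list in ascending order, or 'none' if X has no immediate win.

col 0: drop X → no win
col 1: drop X → no win
col 2: drop X → no win
col 3: drop X → no win
col 4: drop X → no win
col 5: drop X → no win
col 6: drop X → no win

Answer: none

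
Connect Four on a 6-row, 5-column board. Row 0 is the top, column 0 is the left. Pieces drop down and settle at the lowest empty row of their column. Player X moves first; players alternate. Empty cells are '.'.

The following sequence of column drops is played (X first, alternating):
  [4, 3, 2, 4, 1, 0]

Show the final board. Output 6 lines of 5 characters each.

Move 1: X drops in col 4, lands at row 5
Move 2: O drops in col 3, lands at row 5
Move 3: X drops in col 2, lands at row 5
Move 4: O drops in col 4, lands at row 4
Move 5: X drops in col 1, lands at row 5
Move 6: O drops in col 0, lands at row 5

Answer: .....
.....
.....
.....
....O
OXXOX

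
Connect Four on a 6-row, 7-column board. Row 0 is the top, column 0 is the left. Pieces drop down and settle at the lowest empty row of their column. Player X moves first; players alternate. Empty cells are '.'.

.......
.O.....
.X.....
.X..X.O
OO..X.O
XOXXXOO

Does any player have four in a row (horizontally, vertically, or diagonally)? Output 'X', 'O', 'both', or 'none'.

none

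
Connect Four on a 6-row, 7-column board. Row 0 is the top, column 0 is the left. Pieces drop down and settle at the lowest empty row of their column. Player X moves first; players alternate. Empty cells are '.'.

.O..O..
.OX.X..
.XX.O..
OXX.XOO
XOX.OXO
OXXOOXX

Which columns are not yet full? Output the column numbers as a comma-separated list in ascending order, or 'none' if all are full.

Answer: 0,2,3,5,6

Derivation:
col 0: top cell = '.' → open
col 1: top cell = 'O' → FULL
col 2: top cell = '.' → open
col 3: top cell = '.' → open
col 4: top cell = 'O' → FULL
col 5: top cell = '.' → open
col 6: top cell = '.' → open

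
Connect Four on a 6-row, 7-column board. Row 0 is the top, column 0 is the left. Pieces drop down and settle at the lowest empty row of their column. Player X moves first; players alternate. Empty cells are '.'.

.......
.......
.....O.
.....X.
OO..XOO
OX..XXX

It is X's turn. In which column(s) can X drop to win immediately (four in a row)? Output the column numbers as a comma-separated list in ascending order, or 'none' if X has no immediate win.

col 0: drop X → no win
col 1: drop X → no win
col 2: drop X → no win
col 3: drop X → WIN!
col 4: drop X → no win
col 5: drop X → no win
col 6: drop X → no win

Answer: 3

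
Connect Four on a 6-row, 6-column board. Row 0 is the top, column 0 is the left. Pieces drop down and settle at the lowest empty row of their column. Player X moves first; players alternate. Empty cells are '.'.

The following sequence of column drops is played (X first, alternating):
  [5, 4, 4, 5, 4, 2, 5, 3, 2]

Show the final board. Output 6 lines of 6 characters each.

Move 1: X drops in col 5, lands at row 5
Move 2: O drops in col 4, lands at row 5
Move 3: X drops in col 4, lands at row 4
Move 4: O drops in col 5, lands at row 4
Move 5: X drops in col 4, lands at row 3
Move 6: O drops in col 2, lands at row 5
Move 7: X drops in col 5, lands at row 3
Move 8: O drops in col 3, lands at row 5
Move 9: X drops in col 2, lands at row 4

Answer: ......
......
......
....XX
..X.XO
..OOOX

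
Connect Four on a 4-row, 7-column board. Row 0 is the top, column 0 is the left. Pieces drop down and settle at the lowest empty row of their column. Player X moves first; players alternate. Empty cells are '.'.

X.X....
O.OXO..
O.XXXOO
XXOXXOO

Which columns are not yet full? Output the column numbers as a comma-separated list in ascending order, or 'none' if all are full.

Answer: 1,3,4,5,6

Derivation:
col 0: top cell = 'X' → FULL
col 1: top cell = '.' → open
col 2: top cell = 'X' → FULL
col 3: top cell = '.' → open
col 4: top cell = '.' → open
col 5: top cell = '.' → open
col 6: top cell = '.' → open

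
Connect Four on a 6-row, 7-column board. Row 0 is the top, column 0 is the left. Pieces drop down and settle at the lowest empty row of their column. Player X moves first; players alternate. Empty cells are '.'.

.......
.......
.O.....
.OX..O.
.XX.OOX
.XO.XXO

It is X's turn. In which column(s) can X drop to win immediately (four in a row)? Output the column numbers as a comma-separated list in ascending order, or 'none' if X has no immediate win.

col 0: drop X → no win
col 1: drop X → no win
col 2: drop X → no win
col 3: drop X → no win
col 4: drop X → no win
col 5: drop X → no win
col 6: drop X → no win

Answer: none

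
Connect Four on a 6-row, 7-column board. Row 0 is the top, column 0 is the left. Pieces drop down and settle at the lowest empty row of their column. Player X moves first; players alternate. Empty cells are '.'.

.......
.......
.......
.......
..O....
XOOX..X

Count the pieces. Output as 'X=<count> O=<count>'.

X=3 O=3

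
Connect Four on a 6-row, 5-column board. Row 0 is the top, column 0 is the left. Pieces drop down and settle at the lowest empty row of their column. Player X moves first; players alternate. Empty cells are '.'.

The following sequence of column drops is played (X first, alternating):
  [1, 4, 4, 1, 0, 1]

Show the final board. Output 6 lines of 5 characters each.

Answer: .....
.....
.....
.O...
.O..X
XX..O

Derivation:
Move 1: X drops in col 1, lands at row 5
Move 2: O drops in col 4, lands at row 5
Move 3: X drops in col 4, lands at row 4
Move 4: O drops in col 1, lands at row 4
Move 5: X drops in col 0, lands at row 5
Move 6: O drops in col 1, lands at row 3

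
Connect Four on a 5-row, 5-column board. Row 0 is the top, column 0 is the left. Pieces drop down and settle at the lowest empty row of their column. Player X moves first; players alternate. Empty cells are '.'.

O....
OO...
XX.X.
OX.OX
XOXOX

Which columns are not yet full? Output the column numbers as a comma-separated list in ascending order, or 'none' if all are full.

col 0: top cell = 'O' → FULL
col 1: top cell = '.' → open
col 2: top cell = '.' → open
col 3: top cell = '.' → open
col 4: top cell = '.' → open

Answer: 1,2,3,4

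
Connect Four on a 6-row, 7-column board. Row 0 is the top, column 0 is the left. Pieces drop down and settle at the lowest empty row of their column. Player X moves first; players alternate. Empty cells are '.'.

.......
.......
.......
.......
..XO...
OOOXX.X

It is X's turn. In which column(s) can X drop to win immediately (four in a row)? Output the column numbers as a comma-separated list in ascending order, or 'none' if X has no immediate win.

Answer: 5

Derivation:
col 0: drop X → no win
col 1: drop X → no win
col 2: drop X → no win
col 3: drop X → no win
col 4: drop X → no win
col 5: drop X → WIN!
col 6: drop X → no win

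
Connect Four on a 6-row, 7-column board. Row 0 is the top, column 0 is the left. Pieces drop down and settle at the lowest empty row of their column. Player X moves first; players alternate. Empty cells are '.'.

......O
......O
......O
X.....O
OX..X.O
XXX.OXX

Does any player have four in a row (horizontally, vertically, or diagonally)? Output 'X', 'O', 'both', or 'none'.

O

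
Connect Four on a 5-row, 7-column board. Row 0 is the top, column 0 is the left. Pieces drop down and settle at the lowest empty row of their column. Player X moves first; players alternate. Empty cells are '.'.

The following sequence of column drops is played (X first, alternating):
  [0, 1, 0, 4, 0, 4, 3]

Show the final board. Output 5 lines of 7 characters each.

Move 1: X drops in col 0, lands at row 4
Move 2: O drops in col 1, lands at row 4
Move 3: X drops in col 0, lands at row 3
Move 4: O drops in col 4, lands at row 4
Move 5: X drops in col 0, lands at row 2
Move 6: O drops in col 4, lands at row 3
Move 7: X drops in col 3, lands at row 4

Answer: .......
.......
X......
X...O..
XO.XO..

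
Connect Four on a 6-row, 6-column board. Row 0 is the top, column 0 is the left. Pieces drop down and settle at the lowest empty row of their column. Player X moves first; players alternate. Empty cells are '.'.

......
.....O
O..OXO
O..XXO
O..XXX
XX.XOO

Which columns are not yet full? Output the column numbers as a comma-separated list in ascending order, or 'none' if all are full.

col 0: top cell = '.' → open
col 1: top cell = '.' → open
col 2: top cell = '.' → open
col 3: top cell = '.' → open
col 4: top cell = '.' → open
col 5: top cell = '.' → open

Answer: 0,1,2,3,4,5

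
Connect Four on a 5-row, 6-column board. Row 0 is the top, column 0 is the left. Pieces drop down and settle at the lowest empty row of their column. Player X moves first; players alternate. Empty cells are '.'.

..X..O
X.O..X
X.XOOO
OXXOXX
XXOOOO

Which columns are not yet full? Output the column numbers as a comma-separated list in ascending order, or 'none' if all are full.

Answer: 0,1,3,4

Derivation:
col 0: top cell = '.' → open
col 1: top cell = '.' → open
col 2: top cell = 'X' → FULL
col 3: top cell = '.' → open
col 4: top cell = '.' → open
col 5: top cell = 'O' → FULL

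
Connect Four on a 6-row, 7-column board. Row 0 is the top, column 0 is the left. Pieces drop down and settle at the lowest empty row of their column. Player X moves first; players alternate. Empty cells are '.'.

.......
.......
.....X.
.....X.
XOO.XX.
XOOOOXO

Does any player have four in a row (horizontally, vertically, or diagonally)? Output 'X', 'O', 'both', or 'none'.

both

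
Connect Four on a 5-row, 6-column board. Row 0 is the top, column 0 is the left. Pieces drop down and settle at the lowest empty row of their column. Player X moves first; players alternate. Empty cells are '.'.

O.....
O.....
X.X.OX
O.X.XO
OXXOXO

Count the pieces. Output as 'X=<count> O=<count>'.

X=8 O=8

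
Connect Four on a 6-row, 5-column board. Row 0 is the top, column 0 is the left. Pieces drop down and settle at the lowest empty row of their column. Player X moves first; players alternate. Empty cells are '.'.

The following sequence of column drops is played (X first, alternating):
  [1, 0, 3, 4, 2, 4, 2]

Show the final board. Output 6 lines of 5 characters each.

Answer: .....
.....
.....
.....
..X.O
OXXXO

Derivation:
Move 1: X drops in col 1, lands at row 5
Move 2: O drops in col 0, lands at row 5
Move 3: X drops in col 3, lands at row 5
Move 4: O drops in col 4, lands at row 5
Move 5: X drops in col 2, lands at row 5
Move 6: O drops in col 4, lands at row 4
Move 7: X drops in col 2, lands at row 4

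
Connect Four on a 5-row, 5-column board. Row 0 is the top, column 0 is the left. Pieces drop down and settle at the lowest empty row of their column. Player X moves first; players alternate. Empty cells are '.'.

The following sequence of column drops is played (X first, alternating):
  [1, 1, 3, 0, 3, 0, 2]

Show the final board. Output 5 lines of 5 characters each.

Answer: .....
.....
.....
OO.X.
OXXX.

Derivation:
Move 1: X drops in col 1, lands at row 4
Move 2: O drops in col 1, lands at row 3
Move 3: X drops in col 3, lands at row 4
Move 4: O drops in col 0, lands at row 4
Move 5: X drops in col 3, lands at row 3
Move 6: O drops in col 0, lands at row 3
Move 7: X drops in col 2, lands at row 4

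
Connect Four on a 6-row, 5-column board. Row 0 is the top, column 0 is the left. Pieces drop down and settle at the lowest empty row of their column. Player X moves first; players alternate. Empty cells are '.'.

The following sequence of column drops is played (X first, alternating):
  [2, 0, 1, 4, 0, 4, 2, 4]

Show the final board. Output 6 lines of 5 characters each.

Move 1: X drops in col 2, lands at row 5
Move 2: O drops in col 0, lands at row 5
Move 3: X drops in col 1, lands at row 5
Move 4: O drops in col 4, lands at row 5
Move 5: X drops in col 0, lands at row 4
Move 6: O drops in col 4, lands at row 4
Move 7: X drops in col 2, lands at row 4
Move 8: O drops in col 4, lands at row 3

Answer: .....
.....
.....
....O
X.X.O
OXX.O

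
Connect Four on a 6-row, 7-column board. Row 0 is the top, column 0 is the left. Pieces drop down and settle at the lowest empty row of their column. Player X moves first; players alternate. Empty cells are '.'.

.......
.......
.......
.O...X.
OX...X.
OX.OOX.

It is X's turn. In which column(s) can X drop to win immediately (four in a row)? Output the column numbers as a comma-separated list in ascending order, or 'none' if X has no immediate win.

Answer: 5

Derivation:
col 0: drop X → no win
col 1: drop X → no win
col 2: drop X → no win
col 3: drop X → no win
col 4: drop X → no win
col 5: drop X → WIN!
col 6: drop X → no win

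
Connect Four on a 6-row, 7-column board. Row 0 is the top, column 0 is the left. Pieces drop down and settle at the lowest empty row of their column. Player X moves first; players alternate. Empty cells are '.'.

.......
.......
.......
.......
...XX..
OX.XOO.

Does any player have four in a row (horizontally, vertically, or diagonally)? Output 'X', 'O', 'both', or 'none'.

none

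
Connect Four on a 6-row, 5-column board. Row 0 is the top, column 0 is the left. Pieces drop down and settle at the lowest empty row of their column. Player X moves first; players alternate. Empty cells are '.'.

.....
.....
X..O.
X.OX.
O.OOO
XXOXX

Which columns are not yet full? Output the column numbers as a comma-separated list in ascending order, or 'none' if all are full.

col 0: top cell = '.' → open
col 1: top cell = '.' → open
col 2: top cell = '.' → open
col 3: top cell = '.' → open
col 4: top cell = '.' → open

Answer: 0,1,2,3,4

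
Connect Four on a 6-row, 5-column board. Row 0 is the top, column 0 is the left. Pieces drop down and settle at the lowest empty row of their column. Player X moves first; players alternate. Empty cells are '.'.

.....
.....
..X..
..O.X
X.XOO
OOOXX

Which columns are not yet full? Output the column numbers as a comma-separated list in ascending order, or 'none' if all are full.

col 0: top cell = '.' → open
col 1: top cell = '.' → open
col 2: top cell = '.' → open
col 3: top cell = '.' → open
col 4: top cell = '.' → open

Answer: 0,1,2,3,4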